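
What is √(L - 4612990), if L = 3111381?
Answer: I*√1501609 ≈ 1225.4*I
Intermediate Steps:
√(L - 4612990) = √(3111381 - 4612990) = √(-1501609) = I*√1501609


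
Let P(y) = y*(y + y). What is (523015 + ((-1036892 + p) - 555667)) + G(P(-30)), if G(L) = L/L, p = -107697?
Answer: -1177240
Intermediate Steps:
P(y) = 2*y**2 (P(y) = y*(2*y) = 2*y**2)
G(L) = 1
(523015 + ((-1036892 + p) - 555667)) + G(P(-30)) = (523015 + ((-1036892 - 107697) - 555667)) + 1 = (523015 + (-1144589 - 555667)) + 1 = (523015 - 1700256) + 1 = -1177241 + 1 = -1177240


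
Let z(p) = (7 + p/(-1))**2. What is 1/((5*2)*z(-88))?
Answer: 1/90250 ≈ 1.1080e-5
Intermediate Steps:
z(p) = (7 - p)**2 (z(p) = (7 + p*(-1))**2 = (7 - p)**2)
1/((5*2)*z(-88)) = 1/((5*2)*(-7 - 88)**2) = 1/(10*(-95)**2) = 1/(10*9025) = 1/90250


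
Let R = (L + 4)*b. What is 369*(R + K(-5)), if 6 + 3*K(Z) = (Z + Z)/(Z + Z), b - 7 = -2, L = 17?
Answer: 38130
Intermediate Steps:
b = 5 (b = 7 - 2 = 5)
K(Z) = -5/3 (K(Z) = -2 + ((Z + Z)/(Z + Z))/3 = -2 + ((2*Z)/((2*Z)))/3 = -2 + ((2*Z)*(1/(2*Z)))/3 = -2 + (⅓)*1 = -2 + ⅓ = -5/3)
R = 105 (R = (17 + 4)*5 = 21*5 = 105)
369*(R + K(-5)) = 369*(105 - 5/3) = 369*(310/3) = 38130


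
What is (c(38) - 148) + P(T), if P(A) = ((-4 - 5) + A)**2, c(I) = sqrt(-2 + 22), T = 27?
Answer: 176 + 2*sqrt(5) ≈ 180.47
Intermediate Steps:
c(I) = 2*sqrt(5) (c(I) = sqrt(20) = 2*sqrt(5))
P(A) = (-9 + A)**2
(c(38) - 148) + P(T) = (2*sqrt(5) - 148) + (-9 + 27)**2 = (-148 + 2*sqrt(5)) + 18**2 = (-148 + 2*sqrt(5)) + 324 = 176 + 2*sqrt(5)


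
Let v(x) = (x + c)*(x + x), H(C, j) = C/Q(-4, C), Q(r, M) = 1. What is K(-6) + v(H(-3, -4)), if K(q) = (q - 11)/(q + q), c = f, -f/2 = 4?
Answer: 809/12 ≈ 67.417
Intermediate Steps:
f = -8 (f = -2*4 = -8)
c = -8
H(C, j) = C (H(C, j) = C/1 = C*1 = C)
K(q) = (-11 + q)/(2*q) (K(q) = (-11 + q)/((2*q)) = (-11 + q)*(1/(2*q)) = (-11 + q)/(2*q))
v(x) = 2*x*(-8 + x) (v(x) = (x - 8)*(x + x) = (-8 + x)*(2*x) = 2*x*(-8 + x))
K(-6) + v(H(-3, -4)) = (½)*(-11 - 6)/(-6) + 2*(-3)*(-8 - 3) = (½)*(-⅙)*(-17) + 2*(-3)*(-11) = 17/12 + 66 = 809/12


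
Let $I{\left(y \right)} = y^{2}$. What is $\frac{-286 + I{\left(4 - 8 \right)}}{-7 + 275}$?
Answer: $- \frac{135}{134} \approx -1.0075$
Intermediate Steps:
$\frac{-286 + I{\left(4 - 8 \right)}}{-7 + 275} = \frac{-286 + \left(4 - 8\right)^{2}}{-7 + 275} = \frac{-286 + \left(4 - 8\right)^{2}}{268} = \left(-286 + \left(-4\right)^{2}\right) \frac{1}{268} = \left(-286 + 16\right) \frac{1}{268} = \left(-270\right) \frac{1}{268} = - \frac{135}{134}$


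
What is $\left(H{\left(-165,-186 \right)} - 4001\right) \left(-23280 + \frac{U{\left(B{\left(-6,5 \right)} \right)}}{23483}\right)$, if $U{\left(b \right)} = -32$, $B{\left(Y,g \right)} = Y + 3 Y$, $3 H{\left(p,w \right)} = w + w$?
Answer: $\frac{2255072622000}{23483} \approx 9.603 \cdot 10^{7}$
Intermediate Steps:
$H{\left(p,w \right)} = \frac{2 w}{3}$ ($H{\left(p,w \right)} = \frac{w + w}{3} = \frac{2 w}{3}$)
$B{\left(Y,g \right)} = 4 Y$
$\left(H{\left(-165,-186 \right)} - 4001\right) \left(-23280 + \frac{U{\left(B{\left(-6,5 \right)} \right)}}{23483}\right) = \left(\frac{2}{3} \left(-186\right) - 4001\right) \left(-23280 - \frac{32}{23483}\right) = \left(-124 - 4001\right) \left(-23280 - \frac{32}{23483}\right) = - 4125 \left(-23280 - \frac{32}{23483}\right) = \left(-4125\right) \left(- \frac{546684272}{23483}\right) = \frac{2255072622000}{23483}$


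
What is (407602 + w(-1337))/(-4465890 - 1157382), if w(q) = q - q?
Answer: -203801/2811636 ≈ -0.072485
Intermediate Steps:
w(q) = 0
(407602 + w(-1337))/(-4465890 - 1157382) = (407602 + 0)/(-4465890 - 1157382) = 407602/(-5623272) = 407602*(-1/5623272) = -203801/2811636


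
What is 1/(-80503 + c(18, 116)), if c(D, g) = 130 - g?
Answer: -1/80489 ≈ -1.2424e-5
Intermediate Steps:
1/(-80503 + c(18, 116)) = 1/(-80503 + (130 - 1*116)) = 1/(-80503 + (130 - 116)) = 1/(-80503 + 14) = 1/(-80489) = -1/80489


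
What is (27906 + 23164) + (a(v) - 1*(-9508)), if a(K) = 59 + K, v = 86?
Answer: 60723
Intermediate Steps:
(27906 + 23164) + (a(v) - 1*(-9508)) = (27906 + 23164) + ((59 + 86) - 1*(-9508)) = 51070 + (145 + 9508) = 51070 + 9653 = 60723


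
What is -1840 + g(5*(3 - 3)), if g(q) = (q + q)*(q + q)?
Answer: -1840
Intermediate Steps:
g(q) = 4*q² (g(q) = (2*q)*(2*q) = 4*q²)
-1840 + g(5*(3 - 3)) = -1840 + 4*(5*(3 - 3))² = -1840 + 4*(5*0)² = -1840 + 4*0² = -1840 + 4*0 = -1840 + 0 = -1840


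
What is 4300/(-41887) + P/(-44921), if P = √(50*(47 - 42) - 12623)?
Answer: -4300/41887 - I*√12373/44921 ≈ -0.10266 - 0.0024762*I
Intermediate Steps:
P = I*√12373 (P = √(50*5 - 12623) = √(250 - 12623) = √(-12373) = I*√12373 ≈ 111.23*I)
4300/(-41887) + P/(-44921) = 4300/(-41887) + (I*√12373)/(-44921) = 4300*(-1/41887) + (I*√12373)*(-1/44921) = -4300/41887 - I*√12373/44921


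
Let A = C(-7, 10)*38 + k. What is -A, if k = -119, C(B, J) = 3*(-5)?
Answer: 689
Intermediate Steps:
C(B, J) = -15
A = -689 (A = -15*38 - 119 = -570 - 119 = -689)
-A = -1*(-689) = 689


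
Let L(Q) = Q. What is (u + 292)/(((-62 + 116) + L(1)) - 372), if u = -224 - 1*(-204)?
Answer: -272/317 ≈ -0.85804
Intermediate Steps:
u = -20 (u = -224 + 204 = -20)
(u + 292)/(((-62 + 116) + L(1)) - 372) = (-20 + 292)/(((-62 + 116) + 1) - 372) = 272/((54 + 1) - 372) = 272/(55 - 372) = 272/(-317) = 272*(-1/317) = -272/317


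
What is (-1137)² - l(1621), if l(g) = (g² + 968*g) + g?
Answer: -2905621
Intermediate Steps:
l(g) = g² + 969*g
(-1137)² - l(1621) = (-1137)² - 1621*(969 + 1621) = 1292769 - 1621*2590 = 1292769 - 1*4198390 = 1292769 - 4198390 = -2905621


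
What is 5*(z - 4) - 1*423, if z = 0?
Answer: -443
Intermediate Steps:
5*(z - 4) - 1*423 = 5*(0 - 4) - 1*423 = 5*(-4) - 423 = -20 - 423 = -443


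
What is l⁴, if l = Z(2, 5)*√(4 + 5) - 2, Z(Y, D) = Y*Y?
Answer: 10000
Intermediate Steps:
Z(Y, D) = Y²
l = 10 (l = 2²*√(4 + 5) - 2 = 4*√9 - 2 = 4*3 - 2 = 12 - 2 = 10)
l⁴ = 10⁴ = 10000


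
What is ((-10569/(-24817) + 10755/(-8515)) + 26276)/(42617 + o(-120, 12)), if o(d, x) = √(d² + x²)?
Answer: 3640397996466644/5904496202636915 - 1025055164784*√101/5904496202636915 ≈ 0.61480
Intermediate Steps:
((-10569/(-24817) + 10755/(-8515)) + 26276)/(42617 + o(-120, 12)) = ((-10569/(-24817) + 10755/(-8515)) + 26276)/(42617 + √((-120)² + 12²)) = ((-10569*(-1/24817) + 10755*(-1/8515)) + 26276)/(42617 + √(14400 + 144)) = ((813/1909 - 2151/1703) + 26276)/(42617 + √14544) = (-2721720/3251027 + 26276)/(42617 + 12*√101) = 85421263732/(3251027*(42617 + 12*√101))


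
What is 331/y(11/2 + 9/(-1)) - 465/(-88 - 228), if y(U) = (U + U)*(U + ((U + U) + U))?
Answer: 75083/15484 ≈ 4.8491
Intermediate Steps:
y(U) = 8*U**2 (y(U) = (2*U)*(U + (2*U + U)) = (2*U)*(U + 3*U) = (2*U)*(4*U) = 8*U**2)
331/y(11/2 + 9/(-1)) - 465/(-88 - 228) = 331/((8*(11/2 + 9/(-1))**2)) - 465/(-88 - 228) = 331/((8*(11*(1/2) + 9*(-1))**2)) - 465/(-316) = 331/((8*(11/2 - 9)**2)) - 465*(-1/316) = 331/((8*(-7/2)**2)) + 465/316 = 331/((8*(49/4))) + 465/316 = 331/98 + 465/316 = 75083/15484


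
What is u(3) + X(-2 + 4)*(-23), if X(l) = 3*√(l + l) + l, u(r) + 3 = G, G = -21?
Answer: -208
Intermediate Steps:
u(r) = -24 (u(r) = -3 - 21 = -24)
X(l) = l + 3*√2*√l (X(l) = 3*√(2*l) + l = 3*(√2*√l) + l = 3*√2*√l + l = l + 3*√2*√l)
u(3) + X(-2 + 4)*(-23) = -24 + ((-2 + 4) + 3*√2*√(-2 + 4))*(-23) = -24 + (2 + 3*√2*√2)*(-23) = -24 + (2 + 6)*(-23) = -24 + 8*(-23) = -24 - 184 = -208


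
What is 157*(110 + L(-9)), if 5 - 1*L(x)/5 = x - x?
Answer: 21195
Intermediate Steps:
L(x) = 25 (L(x) = 25 - 5*(x - x) = 25 - 5*0 = 25 + 0 = 25)
157*(110 + L(-9)) = 157*(110 + 25) = 157*135 = 21195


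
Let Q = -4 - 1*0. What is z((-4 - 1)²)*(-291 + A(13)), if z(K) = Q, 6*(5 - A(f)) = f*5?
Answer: 3562/3 ≈ 1187.3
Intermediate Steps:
Q = -4 (Q = -4 + 0 = -4)
A(f) = 5 - 5*f/6 (A(f) = 5 - f*5/6 = 5 - 5*f/6)
z(K) = -4
z((-4 - 1)²)*(-291 + A(13)) = -4*(-291 + (5 - ⅚*13)) = -4*(-291 + (5 - 65/6)) = -4*(-291 - 35/6) = -4*(-1781/6) = 3562/3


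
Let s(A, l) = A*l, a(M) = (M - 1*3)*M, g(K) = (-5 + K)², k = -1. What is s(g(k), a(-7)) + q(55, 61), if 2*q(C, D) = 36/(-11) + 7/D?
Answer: 3379721/1342 ≈ 2518.4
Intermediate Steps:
a(M) = M*(-3 + M) (a(M) = (M - 3)*M = (-3 + M)*M = M*(-3 + M))
q(C, D) = -18/11 + 7/(2*D) (q(C, D) = (36/(-11) + 7/D)/2 = (36*(-1/11) + 7/D)/2 = (-36/11 + 7/D)/2 = -18/11 + 7/(2*D))
s(g(k), a(-7)) + q(55, 61) = (-5 - 1)²*(-7*(-3 - 7)) + (1/22)*(77 - 36*61)/61 = (-6)²*(-7*(-10)) + (1/22)*(1/61)*(77 - 2196) = 36*70 + (1/22)*(1/61)*(-2119) = 2520 - 2119/1342 = 3379721/1342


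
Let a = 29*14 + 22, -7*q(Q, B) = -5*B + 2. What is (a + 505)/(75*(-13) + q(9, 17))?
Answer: -6531/6742 ≈ -0.96870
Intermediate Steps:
q(Q, B) = -2/7 + 5*B/7 (q(Q, B) = -(-5*B + 2)/7 = -(2 - 5*B)/7 = -2/7 + 5*B/7)
a = 428 (a = 406 + 22 = 428)
(a + 505)/(75*(-13) + q(9, 17)) = (428 + 505)/(75*(-13) + (-2/7 + (5/7)*17)) = 933/(-975 + (-2/7 + 85/7)) = 933/(-975 + 83/7) = 933/(-6742/7) = 933*(-7/6742) = -6531/6742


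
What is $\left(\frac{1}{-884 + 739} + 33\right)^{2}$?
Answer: $\frac{22886656}{21025} \approx 1088.5$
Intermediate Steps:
$\left(\frac{1}{-884 + 739} + 33\right)^{2} = \left(\frac{1}{-145} + 33\right)^{2} = \left(- \frac{1}{145} + 33\right)^{2} = \left(\frac{4784}{145}\right)^{2} = \frac{22886656}{21025}$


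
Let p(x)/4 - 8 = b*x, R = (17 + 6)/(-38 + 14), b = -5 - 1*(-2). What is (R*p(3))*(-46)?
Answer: -529/3 ≈ -176.33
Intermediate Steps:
b = -3 (b = -5 + 2 = -3)
R = -23/24 (R = 23/(-24) = 23*(-1/24) = -23/24 ≈ -0.95833)
p(x) = 32 - 12*x (p(x) = 32 + 4*(-3*x) = 32 - 12*x)
(R*p(3))*(-46) = -23*(32 - 12*3)/24*(-46) = -23*(32 - 36)/24*(-46) = -23/24*(-4)*(-46) = (23/6)*(-46) = -529/3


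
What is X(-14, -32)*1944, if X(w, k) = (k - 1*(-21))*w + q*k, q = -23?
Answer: 1730160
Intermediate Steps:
X(w, k) = -23*k + w*(21 + k) (X(w, k) = (k - 1*(-21))*w - 23*k = (k + 21)*w - 23*k = (21 + k)*w - 23*k = w*(21 + k) - 23*k = -23*k + w*(21 + k))
X(-14, -32)*1944 = (-23*(-32) + 21*(-14) - 32*(-14))*1944 = (736 - 294 + 448)*1944 = 890*1944 = 1730160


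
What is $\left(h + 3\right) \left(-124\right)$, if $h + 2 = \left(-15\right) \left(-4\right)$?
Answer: $-7564$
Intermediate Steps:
$h = 58$ ($h = -2 - -60 = -2 + 60 = 58$)
$\left(h + 3\right) \left(-124\right) = \left(58 + 3\right) \left(-124\right) = 61 \left(-124\right) = -7564$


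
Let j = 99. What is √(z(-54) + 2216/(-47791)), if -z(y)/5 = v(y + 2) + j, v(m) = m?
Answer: I*√536841129891/47791 ≈ 15.331*I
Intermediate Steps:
z(y) = -505 - 5*y (z(y) = -5*((y + 2) + 99) = -5*((2 + y) + 99) = -5*(101 + y) = -505 - 5*y)
√(z(-54) + 2216/(-47791)) = √((-505 - 5*(-54)) + 2216/(-47791)) = √((-505 + 270) + 2216*(-1/47791)) = √(-235 - 2216/47791) = √(-11233101/47791) = I*√536841129891/47791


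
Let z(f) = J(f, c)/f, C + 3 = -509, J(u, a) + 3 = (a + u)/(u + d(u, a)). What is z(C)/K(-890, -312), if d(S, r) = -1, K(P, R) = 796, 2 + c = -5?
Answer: 85/17422848 ≈ 4.8787e-6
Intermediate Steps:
c = -7 (c = -2 - 5 = -7)
J(u, a) = -3 + (a + u)/(-1 + u) (J(u, a) = -3 + (a + u)/(u - 1) = -3 + (a + u)/(-1 + u))
C = -512 (C = -3 - 509 = -512)
z(f) = (-4 - 2*f)/(f*(-1 + f)) (z(f) = ((3 - 7 - 2*f)/(-1 + f))/f = ((-4 - 2*f)/(-1 + f))/f = (-4 - 2*f)/(f*(-1 + f)))
z(C)/K(-890, -312) = (2*(-2 - 1*(-512))/(-512*(-1 - 512)))/796 = (2*(-1/512)*(-2 + 512)/(-513))*(1/796) = (2*(-1/512)*(-1/513)*510)*(1/796) = (85/21888)*(1/796) = 85/17422848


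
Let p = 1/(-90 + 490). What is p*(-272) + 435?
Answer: 10858/25 ≈ 434.32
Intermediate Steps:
p = 1/400 ≈ 0.0025000
p*(-272) + 435 = (1/400)*(-272) + 435 = -17/25 + 435 = 10858/25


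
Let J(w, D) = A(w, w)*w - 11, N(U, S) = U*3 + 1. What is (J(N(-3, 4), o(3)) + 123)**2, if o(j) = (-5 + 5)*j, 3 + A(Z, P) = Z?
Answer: 40000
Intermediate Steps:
N(U, S) = 1 + 3*U (N(U, S) = 3*U + 1 = 1 + 3*U)
A(Z, P) = -3 + Z
o(j) = 0 (o(j) = 0*j = 0)
J(w, D) = -11 + w*(-3 + w) (J(w, D) = (-3 + w)*w - 11 = w*(-3 + w) - 11 = -11 + w*(-3 + w))
(J(N(-3, 4), o(3)) + 123)**2 = ((-11 + (1 + 3*(-3))*(-3 + (1 + 3*(-3)))) + 123)**2 = ((-11 + (1 - 9)*(-3 + (1 - 9))) + 123)**2 = ((-11 - 8*(-3 - 8)) + 123)**2 = ((-11 - 8*(-11)) + 123)**2 = ((-11 + 88) + 123)**2 = (77 + 123)**2 = 200**2 = 40000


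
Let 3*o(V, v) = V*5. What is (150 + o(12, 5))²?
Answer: 28900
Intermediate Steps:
o(V, v) = 5*V/3 (o(V, v) = (V*5)/3 = (5*V)/3 = 5*V/3)
(150 + o(12, 5))² = (150 + (5/3)*12)² = (150 + 20)² = 170² = 28900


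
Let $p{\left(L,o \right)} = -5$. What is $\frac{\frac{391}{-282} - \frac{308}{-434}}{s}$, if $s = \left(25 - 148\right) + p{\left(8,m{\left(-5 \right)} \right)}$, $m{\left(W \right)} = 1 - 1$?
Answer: $\frac{5917}{1118976} \approx 0.0052879$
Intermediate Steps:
$m{\left(W \right)} = 0$ ($m{\left(W \right)} = 1 - 1 = 0$)
$s = -128$ ($s = \left(25 - 148\right) - 5 = -123 - 5 = -128$)
$\frac{\frac{391}{-282} - \frac{308}{-434}}{s} = \frac{\frac{391}{-282} - \frac{308}{-434}}{-128} = \left(391 \left(- \frac{1}{282}\right) - - \frac{22}{31}\right) \left(- \frac{1}{128}\right) = \left(- \frac{391}{282} + \frac{22}{31}\right) \left(- \frac{1}{128}\right) = \left(- \frac{5917}{8742}\right) \left(- \frac{1}{128}\right) = \frac{5917}{1118976}$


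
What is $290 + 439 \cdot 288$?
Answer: $126722$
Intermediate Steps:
$290 + 439 \cdot 288 = 290 + 126432 = 126722$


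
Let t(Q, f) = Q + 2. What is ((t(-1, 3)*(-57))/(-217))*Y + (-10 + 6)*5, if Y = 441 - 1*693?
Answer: -2672/31 ≈ -86.194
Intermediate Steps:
t(Q, f) = 2 + Q
Y = -252 (Y = 441 - 693 = -252)
((t(-1, 3)*(-57))/(-217))*Y + (-10 + 6)*5 = (((2 - 1)*(-57))/(-217))*(-252) + (-10 + 6)*5 = ((1*(-57))*(-1/217))*(-252) - 4*5 = -57*(-1/217)*(-252) - 20 = (57/217)*(-252) - 20 = -2052/31 - 20 = -2672/31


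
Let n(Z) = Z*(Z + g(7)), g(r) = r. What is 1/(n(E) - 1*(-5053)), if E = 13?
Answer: 1/5313 ≈ 0.00018822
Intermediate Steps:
n(Z) = Z*(7 + Z) (n(Z) = Z*(Z + 7) = Z*(7 + Z))
1/(n(E) - 1*(-5053)) = 1/(13*(7 + 13) - 1*(-5053)) = 1/(13*20 + 5053) = 1/(260 + 5053) = 1/5313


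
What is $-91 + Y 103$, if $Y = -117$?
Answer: $-12142$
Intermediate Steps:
$-91 + Y 103 = -91 - 12051 = -12142$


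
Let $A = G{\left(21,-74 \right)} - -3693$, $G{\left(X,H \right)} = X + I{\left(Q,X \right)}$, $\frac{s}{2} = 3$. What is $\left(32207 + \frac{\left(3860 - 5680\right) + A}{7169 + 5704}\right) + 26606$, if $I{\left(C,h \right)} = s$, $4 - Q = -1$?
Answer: $\frac{757101649}{12873} \approx 58813.0$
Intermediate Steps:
$Q = 5$ ($Q = 4 - -1 = 4 + 1 = 5$)
$s = 6$ ($s = 2 \cdot 3 = 6$)
$I{\left(C,h \right)} = 6$
$G{\left(X,H \right)} = 6 + X$ ($G{\left(X,H \right)} = X + 6 = 6 + X$)
$A = 3720$ ($A = \left(6 + 21\right) - -3693 = 27 + 3693 = 3720$)
$\left(32207 + \frac{\left(3860 - 5680\right) + A}{7169 + 5704}\right) + 26606 = \left(32207 + \frac{\left(3860 - 5680\right) + 3720}{7169 + 5704}\right) + 26606 = \left(32207 + \frac{\left(3860 - 5680\right) + 3720}{12873}\right) + 26606 = \left(32207 + \left(-1820 + 3720\right) \frac{1}{12873}\right) + 26606 = \left(32207 + 1900 \cdot \frac{1}{12873}\right) + 26606 = \left(32207 + \frac{1900}{12873}\right) + 26606 = \frac{414602611}{12873} + 26606 = \frac{757101649}{12873}$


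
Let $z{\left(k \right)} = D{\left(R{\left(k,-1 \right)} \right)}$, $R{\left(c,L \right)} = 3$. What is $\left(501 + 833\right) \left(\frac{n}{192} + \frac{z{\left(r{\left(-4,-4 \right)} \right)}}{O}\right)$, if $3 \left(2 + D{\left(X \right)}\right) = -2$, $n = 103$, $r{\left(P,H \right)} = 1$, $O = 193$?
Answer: $\frac{12917789}{18528} \approx 697.2$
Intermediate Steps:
$D{\left(X \right)} = - \frac{8}{3}$ ($D{\left(X \right)} = -2 + \frac{1}{3} \left(-2\right) = -2 - \frac{2}{3} = - \frac{8}{3}$)
$z{\left(k \right)} = - \frac{8}{3}$
$\left(501 + 833\right) \left(\frac{n}{192} + \frac{z{\left(r{\left(-4,-4 \right)} \right)}}{O}\right) = \left(501 + 833\right) \left(\frac{103}{192} - \frac{8}{3 \cdot 193}\right) = 1334 \left(103 \cdot \frac{1}{192} - \frac{8}{579}\right) = 1334 \left(\frac{103}{192} - \frac{8}{579}\right) = 1334 \cdot \frac{19367}{37056} = \frac{12917789}{18528}$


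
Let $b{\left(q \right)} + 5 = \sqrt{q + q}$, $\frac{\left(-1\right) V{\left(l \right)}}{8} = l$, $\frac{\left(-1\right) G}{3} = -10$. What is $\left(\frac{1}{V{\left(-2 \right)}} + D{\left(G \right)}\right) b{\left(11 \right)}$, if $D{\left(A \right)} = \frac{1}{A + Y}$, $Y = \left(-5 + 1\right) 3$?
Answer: $- \frac{85}{144} + \frac{17 \sqrt{22}}{144} \approx -0.036548$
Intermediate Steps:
$G = 30$ ($G = \left(-3\right) \left(-10\right) = 30$)
$V{\left(l \right)} = - 8 l$
$Y = -12$ ($Y = \left(-4\right) 3 = -12$)
$b{\left(q \right)} = -5 + \sqrt{2} \sqrt{q}$ ($b{\left(q \right)} = -5 + \sqrt{q + q} = -5 + \sqrt{2 q} = -5 + \sqrt{2} \sqrt{q}$)
$D{\left(A \right)} = \frac{1}{-12 + A}$ ($D{\left(A \right)} = \frac{1}{A - 12} = \frac{1}{-12 + A}$)
$\left(\frac{1}{V{\left(-2 \right)}} + D{\left(G \right)}\right) b{\left(11 \right)} = \left(\frac{1}{\left(-8\right) \left(-2\right)} + \frac{1}{-12 + 30}\right) \left(-5 + \sqrt{2} \sqrt{11}\right) = \left(\frac{1}{16} + \frac{1}{18}\right) \left(-5 + \sqrt{22}\right) = \frac{17 \left(-5 + \sqrt{22}\right)}{144} = - \frac{85}{144} + \frac{17 \sqrt{22}}{144}$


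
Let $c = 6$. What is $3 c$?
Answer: $18$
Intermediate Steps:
$3 c = 3 \cdot 6 = 18$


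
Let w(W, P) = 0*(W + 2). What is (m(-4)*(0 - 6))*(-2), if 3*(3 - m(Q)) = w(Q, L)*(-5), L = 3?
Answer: 36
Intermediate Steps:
w(W, P) = 0 (w(W, P) = 0*(2 + W) = 0)
m(Q) = 3 (m(Q) = 3 - 0*(-5) = 3 - 1/3*0 = 3 + 0 = 3)
(m(-4)*(0 - 6))*(-2) = (3*(0 - 6))*(-2) = (3*(-6))*(-2) = -18*(-2) = 36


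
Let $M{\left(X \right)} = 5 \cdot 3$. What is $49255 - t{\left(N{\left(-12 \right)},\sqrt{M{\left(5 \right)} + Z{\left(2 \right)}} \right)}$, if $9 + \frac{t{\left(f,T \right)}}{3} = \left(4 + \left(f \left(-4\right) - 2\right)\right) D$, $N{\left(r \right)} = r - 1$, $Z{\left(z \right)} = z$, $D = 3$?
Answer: $48796$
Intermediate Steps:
$M{\left(X \right)} = 15$
$N{\left(r \right)} = -1 + r$
$t{\left(f,T \right)} = -9 - 36 f$ ($t{\left(f,T \right)} = -27 + 3 \left(4 + \left(f \left(-4\right) - 2\right)\right) 3 = -27 + 3 \left(4 - \left(2 + 4 f\right)\right) 3 = -27 + 3 \left(2 - 4 f\right) 3 = -27 + 3 \left(6 - 12 f\right) = -27 - \left(-18 + 36 f\right) = -9 - 36 f$)
$49255 - t{\left(N{\left(-12 \right)},\sqrt{M{\left(5 \right)} + Z{\left(2 \right)}} \right)} = 49255 - \left(-9 - 36 \left(-1 - 12\right)\right) = 49255 - \left(-9 - -468\right) = 49255 - \left(-9 + 468\right) = 49255 - 459 = 48796$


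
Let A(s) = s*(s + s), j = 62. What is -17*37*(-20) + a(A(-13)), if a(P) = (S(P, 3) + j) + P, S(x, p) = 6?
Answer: 12986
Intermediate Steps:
A(s) = 2*s² (A(s) = s*(2*s) = 2*s²)
a(P) = 68 + P (a(P) = (6 + 62) + P = 68 + P)
-17*37*(-20) + a(A(-13)) = -17*37*(-20) + (68 + 2*(-13)²) = -629*(-20) + (68 + 2*169) = 12580 + (68 + 338) = 12580 + 406 = 12986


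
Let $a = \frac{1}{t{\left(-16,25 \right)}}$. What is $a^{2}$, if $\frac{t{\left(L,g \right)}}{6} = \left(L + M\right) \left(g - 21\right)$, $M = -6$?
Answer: $\frac{1}{278784} \approx 3.587 \cdot 10^{-6}$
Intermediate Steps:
$t{\left(L,g \right)} = 6 \left(-21 + g\right) \left(-6 + L\right)$ ($t{\left(L,g \right)} = 6 \left(L - 6\right) \left(g - 21\right) = 6 \left(-6 + L\right) \left(-21 + g\right) = 6 \left(-21 + g\right) \left(-6 + L\right)$)
$a = - \frac{1}{528}$ ($a = \frac{1}{756 - -2016 - 900 + 6 \left(-16\right) 25} = \frac{1}{756 + 2016 - 900 - 2400} = \frac{1}{-528} = - \frac{1}{528} \approx -0.0018939$)
$a^{2} = \left(- \frac{1}{528}\right)^{2} = \frac{1}{278784}$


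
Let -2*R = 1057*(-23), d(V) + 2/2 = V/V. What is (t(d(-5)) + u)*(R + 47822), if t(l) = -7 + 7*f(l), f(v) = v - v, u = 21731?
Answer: 1302951210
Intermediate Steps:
d(V) = 0 (d(V) = -1 + V/V = -1 + 1 = 0)
f(v) = 0
R = 24311/2 (R = -1057*(-23)/2 = -1/2*(-24311) = 24311/2 ≈ 12156.)
t(l) = -7 (t(l) = -7 + 7*0 = -7 + 0 = -7)
(t(d(-5)) + u)*(R + 47822) = (-7 + 21731)*(24311/2 + 47822) = 21724*(119955/2) = 1302951210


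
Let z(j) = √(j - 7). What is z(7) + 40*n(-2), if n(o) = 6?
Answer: 240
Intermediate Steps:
z(j) = √(-7 + j)
z(7) + 40*n(-2) = √(-7 + 7) + 40*6 = √0 + 240 = 0 + 240 = 240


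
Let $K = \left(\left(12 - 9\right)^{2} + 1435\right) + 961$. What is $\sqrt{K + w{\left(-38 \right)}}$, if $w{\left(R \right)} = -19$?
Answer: $\sqrt{2386} \approx 48.847$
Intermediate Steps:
$K = 2405$ ($K = \left(3^{2} + 1435\right) + 961 = \left(9 + 1435\right) + 961 = 1444 + 961 = 2405$)
$\sqrt{K + w{\left(-38 \right)}} = \sqrt{2405 - 19} = \sqrt{2386}$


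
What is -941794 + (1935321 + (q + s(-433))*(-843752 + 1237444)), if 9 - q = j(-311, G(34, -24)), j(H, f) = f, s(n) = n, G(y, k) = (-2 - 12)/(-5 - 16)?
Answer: -498583027/3 ≈ -1.6619e+8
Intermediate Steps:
G(y, k) = ⅔ (G(y, k) = -14/(-21) = -14*(-1/21) = ⅔)
q = 25/3 (q = 9 - 1*⅔ = 9 - ⅔ = 25/3 ≈ 8.3333)
-941794 + (1935321 + (q + s(-433))*(-843752 + 1237444)) = -941794 + (1935321 + (25/3 - 433)*(-843752 + 1237444)) = -941794 + (1935321 - 1274/3*393692) = -941794 + (1935321 - 501563608/3) = -941794 - 495757645/3 = -498583027/3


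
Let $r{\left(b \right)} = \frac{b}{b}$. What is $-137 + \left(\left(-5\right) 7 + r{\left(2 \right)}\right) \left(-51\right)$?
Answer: $1597$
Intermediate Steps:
$r{\left(b \right)} = 1$
$-137 + \left(\left(-5\right) 7 + r{\left(2 \right)}\right) \left(-51\right) = -137 + \left(\left(-5\right) 7 + 1\right) \left(-51\right) = -137 + \left(-35 + 1\right) \left(-51\right) = -137 - -1734 = -137 + 1734 = 1597$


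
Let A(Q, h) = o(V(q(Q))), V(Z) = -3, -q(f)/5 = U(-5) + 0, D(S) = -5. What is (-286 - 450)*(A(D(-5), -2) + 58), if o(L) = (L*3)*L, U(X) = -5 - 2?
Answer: -62560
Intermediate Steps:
U(X) = -7
q(f) = 35 (q(f) = -5*(-7 + 0) = -5*(-7) = 35)
o(L) = 3*L² (o(L) = (3*L)*L = 3*L²)
A(Q, h) = 27 (A(Q, h) = 3*(-3)² = 3*9 = 27)
(-286 - 450)*(A(D(-5), -2) + 58) = (-286 - 450)*(27 + 58) = -736*85 = -62560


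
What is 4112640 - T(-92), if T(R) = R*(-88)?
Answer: 4104544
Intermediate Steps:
T(R) = -88*R
4112640 - T(-92) = 4112640 - (-88)*(-92) = 4112640 - 1*8096 = 4112640 - 8096 = 4104544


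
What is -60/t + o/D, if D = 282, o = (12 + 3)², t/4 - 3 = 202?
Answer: 2793/3854 ≈ 0.72470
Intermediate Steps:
t = 820 (t = 12 + 4*202 = 12 + 808 = 820)
o = 225 (o = 15² = 225)
-60/t + o/D = -60/820 + 225/282 = -60*1/820 + 225*(1/282) = -3/41 + 75/94 = 2793/3854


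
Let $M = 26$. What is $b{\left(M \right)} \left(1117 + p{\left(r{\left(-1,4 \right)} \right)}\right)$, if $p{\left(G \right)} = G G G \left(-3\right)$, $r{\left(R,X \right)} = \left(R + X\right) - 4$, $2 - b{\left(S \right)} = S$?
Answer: $-26880$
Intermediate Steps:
$b{\left(S \right)} = 2 - S$
$r{\left(R,X \right)} = -4 + R + X$
$p{\left(G \right)} = - 3 G^{3}$ ($p{\left(G \right)} = G G^{2} \left(-3\right) = G^{3} \left(-3\right) = - 3 G^{3}$)
$b{\left(M \right)} \left(1117 + p{\left(r{\left(-1,4 \right)} \right)}\right) = \left(2 - 26\right) \left(1117 - 3 \left(-4 - 1 + 4\right)^{3}\right) = \left(2 - 26\right) \left(1117 - 3 \left(-1\right)^{3}\right) = - 24 \left(1117 - -3\right) = - 24 \left(1117 + 3\right) = \left(-24\right) 1120 = -26880$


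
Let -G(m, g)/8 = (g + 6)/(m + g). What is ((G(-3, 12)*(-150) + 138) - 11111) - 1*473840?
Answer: -482413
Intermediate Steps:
G(m, g) = -8*(6 + g)/(g + m) (G(m, g) = -8*(g + 6)/(m + g) = -8*(6 + g)/(g + m))
((G(-3, 12)*(-150) + 138) - 11111) - 1*473840 = (((8*(-6 - 1*12)/(12 - 3))*(-150) + 138) - 11111) - 1*473840 = (((8*(-6 - 12)/9)*(-150) + 138) - 11111) - 473840 = (((8*(⅑)*(-18))*(-150) + 138) - 11111) - 473840 = ((-16*(-150) + 138) - 11111) - 473840 = ((2400 + 138) - 11111) - 473840 = (2538 - 11111) - 473840 = -8573 - 473840 = -482413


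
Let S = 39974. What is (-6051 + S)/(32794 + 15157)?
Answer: 33923/47951 ≈ 0.70745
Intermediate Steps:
(-6051 + S)/(32794 + 15157) = (-6051 + 39974)/(32794 + 15157) = 33923/47951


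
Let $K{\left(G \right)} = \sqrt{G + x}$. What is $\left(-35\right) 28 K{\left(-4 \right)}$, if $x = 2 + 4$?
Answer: $- 980 \sqrt{2} \approx -1385.9$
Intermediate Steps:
$x = 6$
$K{\left(G \right)} = \sqrt{6 + G}$ ($K{\left(G \right)} = \sqrt{G + 6} = \sqrt{6 + G}$)
$\left(-35\right) 28 K{\left(-4 \right)} = \left(-35\right) 28 \sqrt{6 - 4} = - 980 \sqrt{2}$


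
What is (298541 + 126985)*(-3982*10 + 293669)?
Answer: 108019349574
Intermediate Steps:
(298541 + 126985)*(-3982*10 + 293669) = 425526*(-39820 + 293669) = 425526*253849 = 108019349574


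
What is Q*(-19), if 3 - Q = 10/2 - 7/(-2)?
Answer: 209/2 ≈ 104.50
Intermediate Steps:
Q = -11/2 (Q = 3 - (10/2 - 7/(-2)) = 3 - (10*(½) - 7*(-½)) = 3 - (5 + 7/2) = 3 - 1*17/2 = 3 - 17/2 = -11/2 ≈ -5.5000)
Q*(-19) = -11/2*(-19) = 209/2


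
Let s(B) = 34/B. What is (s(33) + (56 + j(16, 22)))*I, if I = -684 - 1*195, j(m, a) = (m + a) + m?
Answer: -1073552/11 ≈ -97596.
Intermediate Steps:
j(m, a) = a + 2*m (j(m, a) = (a + m) + m = a + 2*m)
I = -879 (I = -684 - 195 = -879)
(s(33) + (56 + j(16, 22)))*I = (34/33 + (56 + (22 + 2*16)))*(-879) = (34*(1/33) + (56 + (22 + 32)))*(-879) = (34/33 + (56 + 54))*(-879) = (34/33 + 110)*(-879) = (3664/33)*(-879) = -1073552/11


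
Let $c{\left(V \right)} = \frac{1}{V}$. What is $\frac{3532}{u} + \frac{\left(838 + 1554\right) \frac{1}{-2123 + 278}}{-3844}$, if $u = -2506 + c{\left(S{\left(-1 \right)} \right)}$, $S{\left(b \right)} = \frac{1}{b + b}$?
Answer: $- \frac{521741263}{370566405} \approx -1.408$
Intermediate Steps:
$S{\left(b \right)} = \frac{1}{2 b}$
$u = -2508$ ($u = -2506 + \frac{1}{\frac{1}{2} \frac{1}{-1}} = -2506 + \frac{1}{\frac{1}{2} \left(-1\right)} = -2506 + \frac{1}{- \frac{1}{2}} = -2506 - 2 = -2508$)
$\frac{3532}{u} + \frac{\left(838 + 1554\right) \frac{1}{-2123 + 278}}{-3844} = \frac{3532}{-2508} + \frac{\left(838 + 1554\right) \frac{1}{-2123 + 278}}{-3844} = 3532 \left(- \frac{1}{2508}\right) + \frac{2392}{-1845} \left(- \frac{1}{3844}\right) = - \frac{883}{627} + 2392 \left(- \frac{1}{1845}\right) \left(- \frac{1}{3844}\right) = - \frac{883}{627} - - \frac{598}{1773045} = - \frac{883}{627} + \frac{598}{1773045} = - \frac{521741263}{370566405}$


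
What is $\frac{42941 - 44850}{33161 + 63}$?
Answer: $- \frac{1909}{33224} \approx -0.057458$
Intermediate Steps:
$\frac{42941 - 44850}{33161 + 63} = - \frac{1909}{33224}$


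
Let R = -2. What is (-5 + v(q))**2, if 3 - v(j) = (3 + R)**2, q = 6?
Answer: 9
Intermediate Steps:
v(j) = 2 (v(j) = 3 - (3 - 2)**2 = 3 - 1*1**2 = 3 - 1*1 = 3 - 1 = 2)
(-5 + v(q))**2 = (-5 + 2)**2 = (-3)**2 = 9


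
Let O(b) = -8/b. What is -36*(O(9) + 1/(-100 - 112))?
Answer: 1705/53 ≈ 32.170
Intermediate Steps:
-36*(O(9) + 1/(-100 - 112)) = -36*(-8/9 + 1/(-100 - 112)) = -36*(-8*1/9 + 1/(-212)) = -36*(-8/9 - 1/212) = -36*(-1705/1908) = 1705/53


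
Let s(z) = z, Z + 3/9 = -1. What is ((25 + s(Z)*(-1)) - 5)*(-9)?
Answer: -192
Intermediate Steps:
Z = -4/3 (Z = -1/3 - 1 = -4/3 ≈ -1.3333)
((25 + s(Z)*(-1)) - 5)*(-9) = ((25 - 4/3*(-1)) - 5)*(-9) = ((25 + 4/3) - 5)*(-9) = (79/3 - 5)*(-9) = (64/3)*(-9) = -192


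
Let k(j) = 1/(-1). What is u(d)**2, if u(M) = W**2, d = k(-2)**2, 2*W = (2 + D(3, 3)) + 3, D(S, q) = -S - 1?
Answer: 1/16 ≈ 0.062500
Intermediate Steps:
k(j) = -1
D(S, q) = -1 - S
W = 1/2 (W = ((2 + (-1 - 1*3)) + 3)/2 = ((2 + (-1 - 3)) + 3)/2 = ((2 - 4) + 3)/2 = (-2 + 3)/2 = (1/2)*1 = 1/2 ≈ 0.50000)
d = 1 (d = (-1)**2 = 1)
u(M) = 1/4 (u(M) = (1/2)**2 = 1/4)
u(d)**2 = (1/4)**2 = 1/16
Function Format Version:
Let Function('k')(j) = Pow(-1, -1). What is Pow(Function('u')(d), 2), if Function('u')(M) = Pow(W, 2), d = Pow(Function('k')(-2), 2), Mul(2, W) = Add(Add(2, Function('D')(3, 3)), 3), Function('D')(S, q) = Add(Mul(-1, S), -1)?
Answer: Rational(1, 16) ≈ 0.062500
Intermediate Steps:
Function('k')(j) = -1
Function('D')(S, q) = Add(-1, Mul(-1, S))
W = Rational(1, 2) (W = Mul(Rational(1, 2), Add(Add(2, Add(-1, Mul(-1, 3))), 3)) = Mul(Rational(1, 2), Add(Add(2, Add(-1, -3)), 3)) = Mul(Rational(1, 2), Add(Add(2, -4), 3)) = Mul(Rational(1, 2), Add(-2, 3)) = Mul(Rational(1, 2), 1) = Rational(1, 2) ≈ 0.50000)
d = 1 (d = Pow(-1, 2) = 1)
Function('u')(M) = Rational(1, 4) (Function('u')(M) = Pow(Rational(1, 2), 2) = Rational(1, 4))
Pow(Function('u')(d), 2) = Pow(Rational(1, 4), 2) = Rational(1, 16)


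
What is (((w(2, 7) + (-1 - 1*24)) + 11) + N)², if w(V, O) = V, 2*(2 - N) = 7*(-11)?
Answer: 3249/4 ≈ 812.25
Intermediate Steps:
N = 81/2 (N = 2 - 7*(-11)/2 = 2 - ½*(-77) = 2 + 77/2 = 81/2 ≈ 40.500)
(((w(2, 7) + (-1 - 1*24)) + 11) + N)² = (((2 + (-1 - 1*24)) + 11) + 81/2)² = (((2 + (-1 - 24)) + 11) + 81/2)² = (((2 - 25) + 11) + 81/2)² = ((-23 + 11) + 81/2)² = (-12 + 81/2)² = (57/2)² = 3249/4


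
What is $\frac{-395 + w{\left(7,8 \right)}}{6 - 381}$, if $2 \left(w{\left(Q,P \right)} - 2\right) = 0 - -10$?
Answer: $\frac{388}{375} \approx 1.0347$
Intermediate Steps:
$w{\left(Q,P \right)} = 7$ ($w{\left(Q,P \right)} = 2 + \frac{0 - -10}{2} = 2 + \frac{0 + 10}{2} = 2 + \frac{1}{2} \cdot 10 = 2 + 5 = 7$)
$\frac{-395 + w{\left(7,8 \right)}}{6 - 381} = \frac{-395 + 7}{6 - 381} = - \frac{388}{-375} = \left(-388\right) \left(- \frac{1}{375}\right) = \frac{388}{375}$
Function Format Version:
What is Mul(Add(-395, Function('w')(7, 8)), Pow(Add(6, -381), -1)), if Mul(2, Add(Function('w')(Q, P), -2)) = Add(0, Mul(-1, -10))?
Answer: Rational(388, 375) ≈ 1.0347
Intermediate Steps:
Function('w')(Q, P) = 7 (Function('w')(Q, P) = Add(2, Mul(Rational(1, 2), Add(0, Mul(-1, -10)))) = Add(2, Mul(Rational(1, 2), Add(0, 10))) = Add(2, Mul(Rational(1, 2), 10)) = Add(2, 5) = 7)
Mul(Add(-395, Function('w')(7, 8)), Pow(Add(6, -381), -1)) = Mul(Add(-395, 7), Pow(Add(6, -381), -1)) = Mul(-388, Pow(-375, -1)) = Mul(-388, Rational(-1, 375)) = Rational(388, 375)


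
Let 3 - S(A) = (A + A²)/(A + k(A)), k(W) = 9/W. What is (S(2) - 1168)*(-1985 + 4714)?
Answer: -41363453/13 ≈ -3.1818e+6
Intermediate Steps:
S(A) = 3 - (A + A²)/(A + 9/A)
(S(2) - 1168)*(-1985 + 4714) = ((27 + 2²*(2 - 1*2))/(9 + 2²) - 1168)*(-1985 + 4714) = ((27 + 4*(2 - 2))/(9 + 4) - 1168)*2729 = ((27 + 4*0)/13 - 1168)*2729 = ((27 + 0)/13 - 1168)*2729 = ((1/13)*27 - 1168)*2729 = (27/13 - 1168)*2729 = -15157/13*2729 = -41363453/13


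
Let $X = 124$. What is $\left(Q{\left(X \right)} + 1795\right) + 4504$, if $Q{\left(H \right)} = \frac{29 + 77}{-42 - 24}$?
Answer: $\frac{207814}{33} \approx 6297.4$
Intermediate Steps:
$Q{\left(H \right)} = - \frac{53}{33}$ ($Q{\left(H \right)} = \frac{106}{-66} = 106 \left(- \frac{1}{66}\right) = - \frac{53}{33}$)
$\left(Q{\left(X \right)} + 1795\right) + 4504 = \left(- \frac{53}{33} + 1795\right) + 4504 = \frac{59182}{33} + 4504 = \frac{207814}{33}$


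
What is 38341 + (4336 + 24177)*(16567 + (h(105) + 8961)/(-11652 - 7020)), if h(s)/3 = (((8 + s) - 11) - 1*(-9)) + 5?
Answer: 2940211355649/6224 ≈ 4.7240e+8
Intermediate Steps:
h(s) = 33 + 3*s (h(s) = 3*((((8 + s) - 11) - 1*(-9)) + 5) = 3*(((-3 + s) + 9) + 5) = 3*((6 + s) + 5) = 3*(11 + s) = 33 + 3*s)
38341 + (4336 + 24177)*(16567 + (h(105) + 8961)/(-11652 - 7020)) = 38341 + (4336 + 24177)*(16567 + ((33 + 3*105) + 8961)/(-11652 - 7020)) = 38341 + 28513*(16567 + ((33 + 315) + 8961)/(-18672)) = 38341 + 28513*(16567 + (348 + 8961)*(-1/18672)) = 38341 + 28513*(16567 + 9309*(-1/18672)) = 38341 + 28513*(16567 - 3103/6224) = 38341 + 28513*(103109905/6224) = 38341 + 2939972721265/6224 = 2940211355649/6224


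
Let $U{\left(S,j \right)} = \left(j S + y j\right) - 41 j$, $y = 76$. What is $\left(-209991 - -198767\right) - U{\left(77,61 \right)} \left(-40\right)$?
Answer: $262056$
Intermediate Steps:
$U{\left(S,j \right)} = 35 j + S j$ ($U{\left(S,j \right)} = \left(j S + 76 j\right) - 41 j = \left(S j + 76 j\right) - 41 j = \left(76 j + S j\right) - 41 j = 35 j + S j$)
$\left(-209991 - -198767\right) - U{\left(77,61 \right)} \left(-40\right) = \left(-209991 - -198767\right) - 61 \left(35 + 77\right) \left(-40\right) = \left(-209991 + 198767\right) - 61 \cdot 112 \left(-40\right) = -11224 - 6832 \left(-40\right) = -11224 - -273280 = -11224 + 273280 = 262056$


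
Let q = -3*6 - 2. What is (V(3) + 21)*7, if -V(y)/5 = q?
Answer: 847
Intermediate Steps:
q = -20 (q = -18 - 2 = -20)
V(y) = 100 (V(y) = -5*(-20) = 100)
(V(3) + 21)*7 = (100 + 21)*7 = 121*7 = 847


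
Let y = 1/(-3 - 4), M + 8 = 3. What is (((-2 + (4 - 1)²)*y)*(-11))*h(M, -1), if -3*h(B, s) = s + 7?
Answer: -22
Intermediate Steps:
M = -5 (M = -8 + 3 = -5)
h(B, s) = -7/3 - s/3 (h(B, s) = -(s + 7)/3 = -(7 + s)/3 = -7/3 - s/3)
y = -⅐ (y = 1/(-7) = -⅐ ≈ -0.14286)
(((-2 + (4 - 1)²)*y)*(-11))*h(M, -1) = (((-2 + (4 - 1)²)*(-⅐))*(-11))*(-7/3 - ⅓*(-1)) = (((-2 + 3²)*(-⅐))*(-11))*(-7/3 + ⅓) = (((-2 + 9)*(-⅐))*(-11))*(-2) = ((7*(-⅐))*(-11))*(-2) = -1*(-11)*(-2) = 11*(-2) = -22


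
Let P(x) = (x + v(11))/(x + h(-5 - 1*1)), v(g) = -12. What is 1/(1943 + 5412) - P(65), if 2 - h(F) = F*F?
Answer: -389784/228005 ≈ -1.7095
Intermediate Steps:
h(F) = 2 - F² (h(F) = 2 - F*F = 2 - F²)
P(x) = (-12 + x)/(-34 + x) (P(x) = (x - 12)/(x + (2 - (-5 - 1*1)²)) = (-12 + x)/(x + (2 - (-5 - 1)²)) = (-12 + x)/(x + (2 - 1*(-6)²)) = (-12 + x)/(x + (2 - 1*36)) = (-12 + x)/(x + (2 - 36)) = (-12 + x)/(x - 34) = (-12 + x)/(-34 + x))
1/(1943 + 5412) - P(65) = 1/(1943 + 5412) - (-12 + 65)/(-34 + 65) = 1/7355 - 53/31 = -389784/228005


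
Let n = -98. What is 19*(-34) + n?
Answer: -744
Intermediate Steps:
19*(-34) + n = 19*(-34) - 98 = -646 - 98 = -744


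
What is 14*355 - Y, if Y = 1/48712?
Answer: 242098639/48712 ≈ 4970.0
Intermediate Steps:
Y = 1/48712 ≈ 2.0529e-5
14*355 - Y = 14*355 - 1*1/48712 = 4970 - 1/48712 = 242098639/48712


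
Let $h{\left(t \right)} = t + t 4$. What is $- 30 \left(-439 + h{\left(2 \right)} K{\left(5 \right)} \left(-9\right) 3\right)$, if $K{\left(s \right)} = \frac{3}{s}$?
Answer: $18030$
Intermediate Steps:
$h{\left(t \right)} = 5 t$ ($h{\left(t \right)} = t + 4 t = 5 t$)
$- 30 \left(-439 + h{\left(2 \right)} K{\left(5 \right)} \left(-9\right) 3\right) = - 30 \left(-439 + 5 \cdot 2 \cdot \frac{3}{5} \left(-9\right) 3\right) = - 30 \left(-439 + 10 \cdot 3 \cdot \frac{1}{5} \left(-9\right) 3\right) = - 30 \left(-439 + 10 \cdot \frac{3}{5} \left(-9\right) 3\right) = - 30 \left(-439 + 6 \left(-9\right) 3\right) = - 30 \left(-439 - 162\right) = \left(-30\right) \left(-601\right) = 18030$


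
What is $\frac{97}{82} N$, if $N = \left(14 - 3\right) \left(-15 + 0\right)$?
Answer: $- \frac{16005}{82} \approx -195.18$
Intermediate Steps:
$N = -165$ ($N = 11 \left(-15\right) = -165$)
$\frac{97}{82} N = \frac{97}{82} \left(-165\right) = - \frac{16005}{82}$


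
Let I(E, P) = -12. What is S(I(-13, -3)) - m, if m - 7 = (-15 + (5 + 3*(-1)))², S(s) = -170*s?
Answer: 1864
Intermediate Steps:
m = 176 (m = 7 + (-15 + (5 + 3*(-1)))² = 7 + (-15 + (5 - 3))² = 7 + (-15 + 2)² = 7 + (-13)² = 7 + 169 = 176)
S(I(-13, -3)) - m = -170*(-12) - 1*176 = 2040 - 176 = 1864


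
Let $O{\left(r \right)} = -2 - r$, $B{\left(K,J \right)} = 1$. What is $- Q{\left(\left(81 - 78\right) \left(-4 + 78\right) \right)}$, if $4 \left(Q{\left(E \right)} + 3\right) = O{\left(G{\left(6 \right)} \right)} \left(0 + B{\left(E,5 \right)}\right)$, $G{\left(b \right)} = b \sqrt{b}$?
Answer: $\frac{7}{2} + \frac{3 \sqrt{6}}{2} \approx 7.1742$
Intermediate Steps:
$G{\left(b \right)} = b^{\frac{3}{2}}$
$Q{\left(E \right)} = - \frac{7}{2} - \frac{3 \sqrt{6}}{2}$ ($Q{\left(E \right)} = -3 + \frac{\left(-2 - 6^{\frac{3}{2}}\right) \left(0 + 1\right)}{4} = -3 + \frac{\left(-2 - 6 \sqrt{6}\right) 1}{4} = -3 + \frac{-2 - 6 \sqrt{6}}{4} = -3 - \left(\frac{1}{2} + \frac{3 \sqrt{6}}{2}\right) = - \frac{7}{2} - \frac{3 \sqrt{6}}{2}$)
$- Q{\left(\left(81 - 78\right) \left(-4 + 78\right) \right)} = - (- \frac{7}{2} - \frac{3 \sqrt{6}}{2}) = \frac{7}{2} + \frac{3 \sqrt{6}}{2}$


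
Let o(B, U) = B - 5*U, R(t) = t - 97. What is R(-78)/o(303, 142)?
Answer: 175/407 ≈ 0.42998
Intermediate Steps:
R(t) = -97 + t
R(-78)/o(303, 142) = (-97 - 78)/(303 - 5*142) = -175/(303 - 710) = -175/(-407) = -175*(-1/407) = 175/407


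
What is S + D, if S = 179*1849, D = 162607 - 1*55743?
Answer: 437835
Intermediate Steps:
D = 106864 (D = 162607 - 55743 = 106864)
S = 330971
S + D = 330971 + 106864 = 437835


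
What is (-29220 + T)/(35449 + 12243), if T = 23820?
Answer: -1350/11923 ≈ -0.11323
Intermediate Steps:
(-29220 + T)/(35449 + 12243) = (-29220 + 23820)/(35449 + 12243) = -5400/47692 = -5400*1/47692 = -1350/11923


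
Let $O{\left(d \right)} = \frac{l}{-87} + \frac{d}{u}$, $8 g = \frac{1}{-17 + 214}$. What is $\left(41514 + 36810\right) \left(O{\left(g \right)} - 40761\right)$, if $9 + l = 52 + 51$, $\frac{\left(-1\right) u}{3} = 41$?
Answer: $- \frac{1495647595599515}{468466} \approx -3.1926 \cdot 10^{9}$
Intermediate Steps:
$u = -123$ ($u = \left(-3\right) 41 = -123$)
$g = \frac{1}{1576}$ ($g = \frac{1}{8 \left(-17 + 214\right)} = \frac{1}{8 \cdot 197} = \frac{1}{8} \cdot \frac{1}{197} = \frac{1}{1576} \approx 0.00063452$)
$l = 94$ ($l = -9 + \left(52 + 51\right) = -9 + 103 = 94$)
$O{\left(d \right)} = - \frac{94}{87} - \frac{d}{123}$ ($O{\left(d \right)} = \frac{94}{-87} + \frac{d}{-123} = 94 \left(- \frac{1}{87}\right) + d \left(- \frac{1}{123}\right) = - \frac{94}{87} - \frac{d}{123}$)
$\left(41514 + 36810\right) \left(O{\left(g \right)} - 40761\right) = \left(41514 + 36810\right) \left(\left(- \frac{94}{87} - \frac{1}{193848}\right) - 40761\right) = 78324 \left(\left(- \frac{94}{87} - \frac{1}{193848}\right) - 40761\right) = 78324 \left(- \frac{6073933}{5621592} - 40761\right) = 78324 \left(- \frac{229147785445}{5621592}\right) = - \frac{1495647595599515}{468466}$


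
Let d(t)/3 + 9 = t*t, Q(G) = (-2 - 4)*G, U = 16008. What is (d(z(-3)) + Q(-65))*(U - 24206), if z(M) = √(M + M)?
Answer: -2828310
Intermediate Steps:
z(M) = √2*√M (z(M) = √(2*M) = √2*√M)
Q(G) = -6*G
d(t) = -27 + 3*t² (d(t) = -27 + 3*(t*t) = -27 + 3*t²)
(d(z(-3)) + Q(-65))*(U - 24206) = ((-27 + 3*(√2*√(-3))²) - 6*(-65))*(16008 - 24206) = ((-27 + 3*(√2*(I*√3))²) + 390)*(-8198) = ((-27 + 3*(I*√6)²) + 390)*(-8198) = ((-27 + 3*(-6)) + 390)*(-8198) = ((-27 - 18) + 390)*(-8198) = (-45 + 390)*(-8198) = 345*(-8198) = -2828310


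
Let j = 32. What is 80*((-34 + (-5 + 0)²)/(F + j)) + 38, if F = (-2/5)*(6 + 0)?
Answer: 506/37 ≈ 13.676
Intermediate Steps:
F = -12/5 (F = -2*⅕*6 = -⅖*6 = -12/5 ≈ -2.4000)
80*((-34 + (-5 + 0)²)/(F + j)) + 38 = 80*((-34 + (-5 + 0)²)/(-12/5 + 32)) + 38 = 80*((-34 + (-5)²)/(148/5)) + 38 = 80*((-34 + 25)*(5/148)) + 38 = 80*(-9*5/148) + 38 = 80*(-45/148) + 38 = -900/37 + 38 = 506/37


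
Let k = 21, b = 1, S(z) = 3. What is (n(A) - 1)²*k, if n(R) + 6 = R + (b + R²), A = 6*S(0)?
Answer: 2370816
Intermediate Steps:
A = 18 (A = 6*3 = 18)
n(R) = -5 + R + R² (n(R) = -6 + (R + (1 + R²)) = -6 + (1 + R + R²) = -5 + R + R²)
(n(A) - 1)²*k = ((-5 + 18 + 18²) - 1)²*21 = ((-5 + 18 + 324) - 1)²*21 = (337 - 1)²*21 = 336²*21 = 112896*21 = 2370816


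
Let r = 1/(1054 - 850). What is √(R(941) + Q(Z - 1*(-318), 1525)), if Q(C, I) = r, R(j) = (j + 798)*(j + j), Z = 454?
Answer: √34050190443/102 ≈ 1809.1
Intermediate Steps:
R(j) = 2*j*(798 + j) (R(j) = (798 + j)*(2*j) = 2*j*(798 + j))
r = 1/204 ≈ 0.0049020
Q(C, I) = 1/204
√(R(941) + Q(Z - 1*(-318), 1525)) = √(2*941*(798 + 941) + 1/204) = √(2*941*1739 + 1/204) = √(3272798 + 1/204) = √(667650793/204) = √34050190443/102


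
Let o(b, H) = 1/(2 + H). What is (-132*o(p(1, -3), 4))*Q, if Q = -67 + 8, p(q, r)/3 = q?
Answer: 1298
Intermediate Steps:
p(q, r) = 3*q
Q = -59
(-132*o(p(1, -3), 4))*Q = -132/(2 + 4)*(-59) = -132/6*(-59) = -132*1/6*(-59) = -22*(-59) = 1298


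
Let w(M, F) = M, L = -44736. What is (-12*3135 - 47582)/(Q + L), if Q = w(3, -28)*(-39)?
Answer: 85202/44853 ≈ 1.8996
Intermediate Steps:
Q = -117 (Q = 3*(-39) = -117)
(-12*3135 - 47582)/(Q + L) = (-12*3135 - 47582)/(-117 - 44736) = (-37620 - 47582)/(-44853) = -85202*(-1/44853) = 85202/44853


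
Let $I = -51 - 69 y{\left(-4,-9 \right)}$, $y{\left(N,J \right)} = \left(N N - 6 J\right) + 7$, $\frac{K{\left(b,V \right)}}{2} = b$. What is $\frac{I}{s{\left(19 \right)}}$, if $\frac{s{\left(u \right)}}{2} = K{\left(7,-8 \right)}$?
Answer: $- \frac{1341}{7} \approx -191.57$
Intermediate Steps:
$K{\left(b,V \right)} = 2 b$
$s{\left(u \right)} = 28$ ($s{\left(u \right)} = 2 \cdot 2 \cdot 7 = 2 \cdot 14 = 28$)
$y{\left(N,J \right)} = 7 + N^{2} - 6 J$ ($y{\left(N,J \right)} = \left(N^{2} - 6 J\right) + 7 = 7 + N^{2} - 6 J$)
$I = -5364$ ($I = -51 - 69 \left(7 + \left(-4\right)^{2} - -54\right) = -51 - 69 \left(7 + 16 + 54\right) = -51 - 5313 = -5364$)
$\frac{I}{s{\left(19 \right)}} = - \frac{5364}{28} = \left(-5364\right) \frac{1}{28} = - \frac{1341}{7}$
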